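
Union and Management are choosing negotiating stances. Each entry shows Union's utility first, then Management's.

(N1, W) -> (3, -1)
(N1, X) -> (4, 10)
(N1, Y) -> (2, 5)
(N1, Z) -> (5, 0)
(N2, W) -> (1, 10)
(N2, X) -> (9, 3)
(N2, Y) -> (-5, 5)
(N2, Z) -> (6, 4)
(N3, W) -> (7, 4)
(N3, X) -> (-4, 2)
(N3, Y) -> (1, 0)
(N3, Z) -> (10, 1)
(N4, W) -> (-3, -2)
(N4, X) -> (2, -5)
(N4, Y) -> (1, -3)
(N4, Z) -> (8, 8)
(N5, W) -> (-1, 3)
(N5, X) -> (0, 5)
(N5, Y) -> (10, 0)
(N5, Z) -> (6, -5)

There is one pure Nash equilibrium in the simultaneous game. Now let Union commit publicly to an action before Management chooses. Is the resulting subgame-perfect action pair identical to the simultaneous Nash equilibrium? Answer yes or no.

Backward induction with Union moving first.
- N1: BR = X, leader payoff 4.
- N2: BR = W, leader payoff 1.
- N3: BR = W, leader payoff 7.
- N4: BR = Z, leader payoff 8.
- N5: BR = X, leader payoff 0.
Union's induced payoffs are 4, 1, 7, 8, 0, so Union commits to N4. Subgame-perfect outcome: (N4, Z) with payoffs (8, 8).
Under simultaneous play:
Union's best replies: W→N3; X→N2; Y→N5; Z→N3.
Management's best replies: N1→X; N2→W; N3→W; N4→Z; N5→X.
Only (N3, W) has each player best-responding; Nash payoffs (7, 4).
Sequential outcome (N4, Z) differs from the Nash profile (N3, W).

no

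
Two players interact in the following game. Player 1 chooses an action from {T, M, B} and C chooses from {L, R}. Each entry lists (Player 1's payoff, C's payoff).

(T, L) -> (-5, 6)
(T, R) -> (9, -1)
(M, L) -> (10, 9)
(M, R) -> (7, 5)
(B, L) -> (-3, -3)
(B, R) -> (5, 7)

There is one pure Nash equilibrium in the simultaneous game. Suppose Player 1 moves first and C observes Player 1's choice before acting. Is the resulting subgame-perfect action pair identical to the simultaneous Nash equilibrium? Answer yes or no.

C best-responds to each possible Player 1 move:
- T: C compares 6, -1 and picks L; Player 1 would get -5.
- M: C compares 9, 5 and picks L; Player 1 would get 10.
- B: C compares -3, 7 and picks R; Player 1 would get 5.
Maximizing over -5, 10, 5, Player 1 chooses M. Subgame-perfect outcome: (M, L) with payoffs (10, 9).
Now find the simultaneous Nash equilibrium.
Player 1's best replies: L→M; R→T.
C's best replies: T→L; M→L; B→R.
The unique mutual best reply is (M, L), giving (10, 9).
Sequential outcome (M, L) coincides with the Nash profile (M, L).

yes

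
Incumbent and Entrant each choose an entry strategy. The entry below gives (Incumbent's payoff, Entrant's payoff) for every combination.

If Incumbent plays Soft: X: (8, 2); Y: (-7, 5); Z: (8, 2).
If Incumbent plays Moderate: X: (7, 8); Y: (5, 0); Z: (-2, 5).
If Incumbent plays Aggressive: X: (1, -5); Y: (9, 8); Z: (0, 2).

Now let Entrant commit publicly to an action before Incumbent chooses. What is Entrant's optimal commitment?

Work backward from Incumbent's decision.
- X → Incumbent plays Soft (best of 8, 7, 1); Entrant gets 2.
- Y → Incumbent plays Aggressive (best of -7, 5, 9); Entrant gets 8.
- Z → Incumbent plays Soft (best of 8, -2, 0); Entrant gets 2.
Among 2, 8, 2, the best is 8 at Y. Subgame-perfect outcome: (Aggressive, Y) with payoffs (9, 8).

Y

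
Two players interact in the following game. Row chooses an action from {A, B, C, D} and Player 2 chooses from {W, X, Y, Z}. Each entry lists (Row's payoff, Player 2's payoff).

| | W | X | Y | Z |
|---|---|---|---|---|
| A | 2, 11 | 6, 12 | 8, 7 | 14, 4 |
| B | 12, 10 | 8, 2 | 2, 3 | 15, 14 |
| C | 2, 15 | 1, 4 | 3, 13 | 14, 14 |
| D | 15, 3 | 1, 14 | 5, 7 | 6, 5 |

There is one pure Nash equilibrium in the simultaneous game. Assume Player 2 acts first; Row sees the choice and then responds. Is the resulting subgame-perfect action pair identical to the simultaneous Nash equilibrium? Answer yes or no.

Row best-responds to each possible Player 2 move:
- W → Row plays D (best of 2, 12, 2, 15); Player 2 gets 3.
- X → Row plays B (best of 6, 8, 1, 1); Player 2 gets 2.
- Y → Row plays A (best of 8, 2, 3, 5); Player 2 gets 7.
- Z → Row plays B (best of 14, 15, 14, 6); Player 2 gets 14.
Player 2's induced payoffs are 3, 2, 7, 14, so Player 2 commits to Z. Subgame-perfect outcome: (B, Z) with payoffs (15, 14).
Under simultaneous play:
Row's best replies: W→D; X→B; Y→A; Z→B.
Player 2's best replies: A→X; B→Z; C→W; D→X.
The unique mutual best reply is (B, Z), giving (15, 14).
Sequential outcome (B, Z) coincides with the Nash profile (B, Z).

yes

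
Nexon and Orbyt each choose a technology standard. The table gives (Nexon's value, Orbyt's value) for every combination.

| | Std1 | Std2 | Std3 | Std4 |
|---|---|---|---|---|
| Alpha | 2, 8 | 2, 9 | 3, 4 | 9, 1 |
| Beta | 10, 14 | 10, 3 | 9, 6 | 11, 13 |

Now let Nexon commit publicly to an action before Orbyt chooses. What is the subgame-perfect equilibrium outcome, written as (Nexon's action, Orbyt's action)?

(Beta, Std1)

Backward induction with Nexon moving first.
- Alpha: Orbyt compares 8, 9, 4, 1 and picks Std2; Nexon would get 2.
- Beta: Orbyt compares 14, 3, 6, 13 and picks Std1; Nexon would get 10.
Maximizing over 2, 10, Nexon chooses Beta. Subgame-perfect outcome: (Beta, Std1) with payoffs (10, 14).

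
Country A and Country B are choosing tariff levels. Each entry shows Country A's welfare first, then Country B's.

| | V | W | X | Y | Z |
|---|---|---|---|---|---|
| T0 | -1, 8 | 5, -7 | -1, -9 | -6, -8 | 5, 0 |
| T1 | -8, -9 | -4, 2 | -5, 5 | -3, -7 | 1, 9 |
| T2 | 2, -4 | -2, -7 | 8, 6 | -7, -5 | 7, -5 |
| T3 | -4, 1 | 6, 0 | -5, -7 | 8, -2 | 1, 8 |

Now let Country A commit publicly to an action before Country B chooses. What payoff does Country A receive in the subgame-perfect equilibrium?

Solve by backward induction (Country A leads).
- T0 → Country B plays V (best of 8, -7, -9, -8, 0); Country A gets -1.
- T1 → Country B plays Z (best of -9, 2, 5, -7, 9); Country A gets 1.
- T2 → Country B plays X (best of -4, -7, 6, -5, -5); Country A gets 8.
- T3 → Country B plays Z (best of 1, 0, -7, -2, 8); Country A gets 1.
Among -1, 1, 8, 1, the best is 8 at T2. Subgame-perfect outcome: (T2, X) with payoffs (8, 6).

8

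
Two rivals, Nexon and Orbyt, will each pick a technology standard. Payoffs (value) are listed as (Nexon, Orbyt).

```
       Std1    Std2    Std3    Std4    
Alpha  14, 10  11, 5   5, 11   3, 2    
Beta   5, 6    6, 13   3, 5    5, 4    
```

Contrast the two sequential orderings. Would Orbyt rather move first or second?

second

If Nexon leads: Orbyt's best replies are Alpha→Std3, Beta→Std2; Nexon's induced payoffs 5, 6; outcome (Beta, Std2), payoffs (6, 13).
If Orbyt leads: Nexon's best replies are Std1→Alpha, Std2→Alpha, Std3→Alpha, Std4→Beta; Orbyt's induced payoffs 10, 5, 11, 4; outcome (Alpha, Std3), payoffs (5, 11).
Orbyt gets 11 moving first and 13 moving second, so Orbyt prefers to move second.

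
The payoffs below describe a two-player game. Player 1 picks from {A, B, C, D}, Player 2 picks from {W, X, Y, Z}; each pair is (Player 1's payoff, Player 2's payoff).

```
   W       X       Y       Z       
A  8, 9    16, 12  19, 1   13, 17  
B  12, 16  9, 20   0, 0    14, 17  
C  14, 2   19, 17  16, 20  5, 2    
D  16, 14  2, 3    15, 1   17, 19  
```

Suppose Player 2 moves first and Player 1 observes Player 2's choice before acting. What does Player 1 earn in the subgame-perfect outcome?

Backward induction with Player 2 moving first.
- W: Player 1 compares 8, 12, 14, 16 and picks D; Player 2 would get 14.
- X: Player 1 compares 16, 9, 19, 2 and picks C; Player 2 would get 17.
- Y: Player 1 compares 19, 0, 16, 15 and picks A; Player 2 would get 1.
- Z: Player 1 compares 13, 14, 5, 17 and picks D; Player 2 would get 19.
Maximizing over 14, 17, 1, 19, Player 2 chooses Z. Subgame-perfect outcome: (D, Z) with payoffs (17, 19).

17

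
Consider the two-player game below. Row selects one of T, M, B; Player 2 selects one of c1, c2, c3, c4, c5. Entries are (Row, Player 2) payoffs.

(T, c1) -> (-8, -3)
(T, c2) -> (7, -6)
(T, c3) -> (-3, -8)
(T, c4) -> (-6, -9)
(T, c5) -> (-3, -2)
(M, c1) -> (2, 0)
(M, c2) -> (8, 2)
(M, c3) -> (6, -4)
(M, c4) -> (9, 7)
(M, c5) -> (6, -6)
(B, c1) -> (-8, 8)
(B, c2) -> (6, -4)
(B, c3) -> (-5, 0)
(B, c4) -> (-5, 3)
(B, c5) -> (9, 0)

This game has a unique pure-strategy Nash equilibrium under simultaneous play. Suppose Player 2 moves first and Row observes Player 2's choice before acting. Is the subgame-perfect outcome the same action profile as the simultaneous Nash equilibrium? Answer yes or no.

yes

Backward induction with Player 2 moving first.
- c1: Row compares -8, 2, -8 and picks M; Player 2 would get 0.
- c2: Row compares 7, 8, 6 and picks M; Player 2 would get 2.
- c3: Row compares -3, 6, -5 and picks M; Player 2 would get -4.
- c4: Row compares -6, 9, -5 and picks M; Player 2 would get 7.
- c5: Row compares -3, 6, 9 and picks B; Player 2 would get 0.
Among 0, 2, -4, 7, 0, the best is 7 at c4. Subgame-perfect outcome: (M, c4) with payoffs (9, 7).
Under simultaneous play:
Row's best replies: c1→M; c2→M; c3→M; c4→M; c5→B.
Player 2's best replies: T→c5; M→c4; B→c1.
Only (M, c4) has each player best-responding; Nash payoffs (9, 7).
Sequential outcome (M, c4) coincides with the Nash profile (M, c4).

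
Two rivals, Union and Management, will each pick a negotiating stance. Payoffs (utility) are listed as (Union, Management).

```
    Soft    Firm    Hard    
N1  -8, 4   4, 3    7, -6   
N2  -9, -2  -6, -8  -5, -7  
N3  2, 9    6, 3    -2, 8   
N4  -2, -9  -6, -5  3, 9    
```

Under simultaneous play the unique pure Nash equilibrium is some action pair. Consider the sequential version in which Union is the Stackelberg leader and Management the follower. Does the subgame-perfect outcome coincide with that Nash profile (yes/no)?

no

Backward induction with Union moving first.
- N1: BR = Soft, leader payoff -8.
- N2: BR = Soft, leader payoff -9.
- N3: BR = Soft, leader payoff 2.
- N4: BR = Hard, leader payoff 3.
Maximizing over -8, -9, 2, 3, Union chooses N4. Subgame-perfect outcome: (N4, Hard) with payoffs (3, 9).
Now find the simultaneous Nash equilibrium.
Union's best replies: Soft→N3; Firm→N3; Hard→N1.
Management's best replies: N1→Soft; N2→Soft; N3→Soft; N4→Hard.
The unique mutual best reply is (N3, Soft), giving (2, 9).
Sequential outcome (N4, Hard) differs from the Nash profile (N3, Soft).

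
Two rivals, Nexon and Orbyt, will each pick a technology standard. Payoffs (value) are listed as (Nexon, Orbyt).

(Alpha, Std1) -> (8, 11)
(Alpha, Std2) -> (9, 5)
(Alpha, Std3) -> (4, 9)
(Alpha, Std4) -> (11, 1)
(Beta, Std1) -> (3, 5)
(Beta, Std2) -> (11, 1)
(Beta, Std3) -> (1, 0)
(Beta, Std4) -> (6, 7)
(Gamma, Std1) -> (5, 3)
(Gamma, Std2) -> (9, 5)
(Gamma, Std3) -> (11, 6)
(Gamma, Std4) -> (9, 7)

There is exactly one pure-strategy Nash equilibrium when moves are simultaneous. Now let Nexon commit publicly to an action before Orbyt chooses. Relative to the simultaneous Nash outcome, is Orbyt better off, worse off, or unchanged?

Solve by backward induction (Nexon leads).
- Alpha → Orbyt plays Std1 (best of 11, 5, 9, 1); Nexon gets 8.
- Beta → Orbyt plays Std4 (best of 5, 1, 0, 7); Nexon gets 6.
- Gamma → Orbyt plays Std4 (best of 3, 5, 6, 7); Nexon gets 9.
Among 8, 6, 9, the best is 9 at Gamma. Subgame-perfect outcome: (Gamma, Std4) with payoffs (9, 7).
Now find the simultaneous Nash equilibrium.
Nexon's best replies: Std1→Alpha; Std2→Beta; Std3→Gamma; Std4→Alpha.
Orbyt's best replies: Alpha→Std1; Beta→Std4; Gamma→Std4.
The unique mutual best reply is (Alpha, Std1), giving (8, 11).
Orbyt earns 7 sequentially versus 11 at the Nash outcome: worse off.

worse off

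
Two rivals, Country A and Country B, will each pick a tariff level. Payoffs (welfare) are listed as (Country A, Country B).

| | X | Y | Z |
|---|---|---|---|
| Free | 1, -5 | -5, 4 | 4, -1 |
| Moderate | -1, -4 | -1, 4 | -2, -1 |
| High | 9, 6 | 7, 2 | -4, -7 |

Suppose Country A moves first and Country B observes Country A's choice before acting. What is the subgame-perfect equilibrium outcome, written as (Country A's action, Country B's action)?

Country B best-responds to each possible Country A move:
- Free → Country B plays Y (best of -5, 4, -1); Country A gets -5.
- Moderate → Country B plays Y (best of -4, 4, -1); Country A gets -1.
- High → Country B plays X (best of 6, 2, -7); Country A gets 9.
Maximizing over -5, -1, 9, Country A chooses High. Subgame-perfect outcome: (High, X) with payoffs (9, 6).

(High, X)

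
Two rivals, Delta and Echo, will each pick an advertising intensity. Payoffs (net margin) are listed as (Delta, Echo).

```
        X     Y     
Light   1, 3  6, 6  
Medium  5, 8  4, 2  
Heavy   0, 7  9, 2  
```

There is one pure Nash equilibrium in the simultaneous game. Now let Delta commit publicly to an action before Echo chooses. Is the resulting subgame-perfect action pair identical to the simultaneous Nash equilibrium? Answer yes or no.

Solve by backward induction (Delta leads).
- Light: BR = Y, leader payoff 6.
- Medium: BR = X, leader payoff 5.
- Heavy: BR = X, leader payoff 0.
Among 6, 5, 0, the best is 6 at Light. Subgame-perfect outcome: (Light, Y) with payoffs (6, 6).
Under simultaneous play:
Delta's best replies: X→Medium; Y→Heavy.
Echo's best replies: Light→Y; Medium→X; Heavy→X.
The unique mutual best reply is (Medium, X), giving (5, 8).
Sequential outcome (Light, Y) differs from the Nash profile (Medium, X).

no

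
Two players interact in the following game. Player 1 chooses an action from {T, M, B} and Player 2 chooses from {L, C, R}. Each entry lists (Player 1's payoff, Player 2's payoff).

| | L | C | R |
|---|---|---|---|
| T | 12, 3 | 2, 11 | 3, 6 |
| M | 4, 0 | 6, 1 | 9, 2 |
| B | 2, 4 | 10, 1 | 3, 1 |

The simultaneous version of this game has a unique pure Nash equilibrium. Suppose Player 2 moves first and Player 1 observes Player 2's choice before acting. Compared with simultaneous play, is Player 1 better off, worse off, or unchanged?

Backward induction with Player 2 moving first.
- L: Player 1 compares 12, 4, 2 and picks T; Player 2 would get 3.
- C: Player 1 compares 2, 6, 10 and picks B; Player 2 would get 1.
- R: Player 1 compares 3, 9, 3 and picks M; Player 2 would get 2.
Maximizing over 3, 1, 2, Player 2 chooses L. Subgame-perfect outcome: (T, L) with payoffs (12, 3).
For the simultaneous game, intersect best replies.
Player 1's best replies: L→T; C→B; R→M.
Player 2's best replies: T→C; M→R; B→L.
Only (M, R) has each player best-responding; Nash payoffs (9, 2).
Player 1 earns 12 sequentially versus 9 at the Nash outcome: better off.

better off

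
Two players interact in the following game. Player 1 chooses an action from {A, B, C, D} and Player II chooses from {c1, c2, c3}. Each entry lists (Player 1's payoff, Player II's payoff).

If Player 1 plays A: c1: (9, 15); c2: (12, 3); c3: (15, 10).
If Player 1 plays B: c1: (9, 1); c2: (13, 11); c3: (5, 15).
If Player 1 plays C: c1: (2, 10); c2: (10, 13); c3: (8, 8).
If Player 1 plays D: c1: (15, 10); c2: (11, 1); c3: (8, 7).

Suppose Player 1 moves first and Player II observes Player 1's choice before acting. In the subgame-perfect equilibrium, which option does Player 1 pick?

Player II best-responds to each possible Player 1 move:
- A: BR = c1, leader payoff 9.
- B: BR = c3, leader payoff 5.
- C: BR = c2, leader payoff 10.
- D: BR = c1, leader payoff 15.
Player 1's induced payoffs are 9, 5, 10, 15, so Player 1 commits to D. Subgame-perfect outcome: (D, c1) with payoffs (15, 10).

D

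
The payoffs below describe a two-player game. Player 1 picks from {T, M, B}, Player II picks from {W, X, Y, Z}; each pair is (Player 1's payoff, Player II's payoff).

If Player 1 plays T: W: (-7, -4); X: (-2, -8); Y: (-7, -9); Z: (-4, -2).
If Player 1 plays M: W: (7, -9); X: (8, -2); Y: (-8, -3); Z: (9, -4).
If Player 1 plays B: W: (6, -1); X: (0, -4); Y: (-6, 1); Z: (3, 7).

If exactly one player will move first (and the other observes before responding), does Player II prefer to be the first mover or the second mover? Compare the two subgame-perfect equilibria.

If Player 1 leads: Player II's best replies are T→Z, M→X, B→Z; Player 1's induced payoffs -4, 8, 3; outcome (M, X), payoffs (8, -2).
If Player II leads: Player 1's best replies are W→M, X→M, Y→B, Z→M; Player II's induced payoffs -9, -2, 1, -4; outcome (B, Y), payoffs (-6, 1).
Player II gets 1 moving first and -2 moving second, so Player II prefers to move first.

first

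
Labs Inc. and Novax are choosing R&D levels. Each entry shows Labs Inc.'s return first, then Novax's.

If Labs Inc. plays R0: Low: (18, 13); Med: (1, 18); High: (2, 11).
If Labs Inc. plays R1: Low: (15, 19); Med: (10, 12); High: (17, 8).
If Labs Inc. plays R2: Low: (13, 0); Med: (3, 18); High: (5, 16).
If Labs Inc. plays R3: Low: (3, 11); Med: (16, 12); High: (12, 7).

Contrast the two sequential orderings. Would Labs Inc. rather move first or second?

second

If Labs Inc. leads: Novax's best replies are R0→Med, R1→Low, R2→Med, R3→Med; Labs Inc.'s induced payoffs 1, 15, 3, 16; outcome (R3, Med), payoffs (16, 12).
If Novax leads: Labs Inc.'s best replies are Low→R0, Med→R3, High→R1; Novax's induced payoffs 13, 12, 8; outcome (R0, Low), payoffs (18, 13).
Labs Inc. gets 16 moving first and 18 moving second, so Labs Inc. prefers to move second.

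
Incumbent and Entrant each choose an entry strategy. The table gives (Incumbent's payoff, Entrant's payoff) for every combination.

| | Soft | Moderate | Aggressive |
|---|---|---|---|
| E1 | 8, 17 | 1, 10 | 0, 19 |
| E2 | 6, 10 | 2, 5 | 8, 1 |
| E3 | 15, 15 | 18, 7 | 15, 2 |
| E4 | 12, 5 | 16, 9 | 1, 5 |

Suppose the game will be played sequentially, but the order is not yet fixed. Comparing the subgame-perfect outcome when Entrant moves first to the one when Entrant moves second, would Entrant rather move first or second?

first

If Incumbent leads: Entrant's best replies are E1→Aggressive, E2→Soft, E3→Soft, E4→Moderate; Incumbent's induced payoffs 0, 6, 15, 16; outcome (E4, Moderate), payoffs (16, 9).
If Entrant leads: Incumbent's best replies are Soft→E3, Moderate→E3, Aggressive→E3; Entrant's induced payoffs 15, 7, 2; outcome (E3, Soft), payoffs (15, 15).
Entrant gets 15 moving first and 9 moving second, so Entrant prefers to move first.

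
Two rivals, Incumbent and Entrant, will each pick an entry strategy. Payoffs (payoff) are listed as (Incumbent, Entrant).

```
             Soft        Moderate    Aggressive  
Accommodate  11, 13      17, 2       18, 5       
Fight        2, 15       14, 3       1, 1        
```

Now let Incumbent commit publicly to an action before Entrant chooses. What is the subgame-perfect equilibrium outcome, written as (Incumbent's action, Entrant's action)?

Work backward from Entrant's decision.
- Accommodate → Entrant plays Soft (best of 13, 2, 5); Incumbent gets 11.
- Fight → Entrant plays Soft (best of 15, 3, 1); Incumbent gets 2.
Among 11, 2, the best is 11 at Accommodate. Subgame-perfect outcome: (Accommodate, Soft) with payoffs (11, 13).

(Accommodate, Soft)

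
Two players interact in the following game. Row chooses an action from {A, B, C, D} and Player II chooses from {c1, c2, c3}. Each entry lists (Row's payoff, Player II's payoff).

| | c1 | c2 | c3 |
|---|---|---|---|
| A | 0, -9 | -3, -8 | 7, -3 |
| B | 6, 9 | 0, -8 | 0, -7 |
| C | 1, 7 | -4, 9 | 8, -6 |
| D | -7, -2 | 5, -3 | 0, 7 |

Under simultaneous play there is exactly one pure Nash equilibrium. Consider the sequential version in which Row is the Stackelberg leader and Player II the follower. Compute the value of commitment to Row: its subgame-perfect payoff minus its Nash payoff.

Backward induction with Row moving first.
- A: BR = c3, leader payoff 7.
- B: BR = c1, leader payoff 6.
- C: BR = c2, leader payoff -4.
- D: BR = c3, leader payoff 0.
Maximizing over 7, 6, -4, 0, Row chooses A. Subgame-perfect outcome: (A, c3) with payoffs (7, -3).
Under simultaneous play:
Row's best replies: c1→B; c2→D; c3→C.
Player II's best replies: A→c3; B→c1; C→c2; D→c3.
Only (B, c1) has each player best-responding; Nash payoffs (6, 9).
Row's commitment gain: 7 − 6 = 1.

1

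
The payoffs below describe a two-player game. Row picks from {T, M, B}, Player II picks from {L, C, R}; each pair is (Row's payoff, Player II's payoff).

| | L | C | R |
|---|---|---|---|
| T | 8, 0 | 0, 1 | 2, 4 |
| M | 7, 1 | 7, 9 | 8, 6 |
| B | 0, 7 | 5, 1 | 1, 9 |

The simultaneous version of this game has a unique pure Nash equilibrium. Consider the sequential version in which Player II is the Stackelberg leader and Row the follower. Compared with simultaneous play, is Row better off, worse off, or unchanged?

Solve by backward induction (Player II leads).
- L: Row compares 8, 7, 0 and picks T; Player II would get 0.
- C: Row compares 0, 7, 5 and picks M; Player II would get 9.
- R: Row compares 2, 8, 1 and picks M; Player II would get 6.
Among 0, 9, 6, the best is 9 at C. Subgame-perfect outcome: (M, C) with payoffs (7, 9).
For the simultaneous game, intersect best replies.
Row's best replies: L→T; C→M; R→M.
Player II's best replies: T→R; M→C; B→R.
The unique mutual best reply is (M, C), giving (7, 9).
Row earns 7 sequentially versus 7 at the Nash outcome: unchanged.

unchanged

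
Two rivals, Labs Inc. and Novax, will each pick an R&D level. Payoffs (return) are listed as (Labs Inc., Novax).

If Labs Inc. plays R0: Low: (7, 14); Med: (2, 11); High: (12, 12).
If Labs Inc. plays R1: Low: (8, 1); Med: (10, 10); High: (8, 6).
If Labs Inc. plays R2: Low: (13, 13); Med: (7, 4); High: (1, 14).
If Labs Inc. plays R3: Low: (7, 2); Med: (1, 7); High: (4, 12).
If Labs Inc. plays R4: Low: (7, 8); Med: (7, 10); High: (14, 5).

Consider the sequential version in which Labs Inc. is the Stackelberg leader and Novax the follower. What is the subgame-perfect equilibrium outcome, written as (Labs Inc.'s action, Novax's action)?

(R1, Med)

Backward induction with Labs Inc. moving first.
- R0 → Novax plays Low (best of 14, 11, 12); Labs Inc. gets 7.
- R1 → Novax plays Med (best of 1, 10, 6); Labs Inc. gets 10.
- R2 → Novax plays High (best of 13, 4, 14); Labs Inc. gets 1.
- R3 → Novax plays High (best of 2, 7, 12); Labs Inc. gets 4.
- R4 → Novax plays Med (best of 8, 10, 5); Labs Inc. gets 7.
Among 7, 10, 1, 4, 7, the best is 10 at R1. Subgame-perfect outcome: (R1, Med) with payoffs (10, 10).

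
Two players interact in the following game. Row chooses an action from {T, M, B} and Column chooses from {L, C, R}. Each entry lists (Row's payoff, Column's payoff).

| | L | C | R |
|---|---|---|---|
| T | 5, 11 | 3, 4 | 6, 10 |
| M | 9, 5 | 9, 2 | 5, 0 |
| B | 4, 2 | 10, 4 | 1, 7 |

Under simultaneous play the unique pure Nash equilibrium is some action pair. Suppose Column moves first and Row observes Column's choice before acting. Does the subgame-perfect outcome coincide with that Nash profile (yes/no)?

Row best-responds to each possible Column move:
- L: BR = M, leader payoff 5.
- C: BR = B, leader payoff 4.
- R: BR = T, leader payoff 10.
Column's induced payoffs are 5, 4, 10, so Column commits to R. Subgame-perfect outcome: (T, R) with payoffs (6, 10).
Now find the simultaneous Nash equilibrium.
Row's best replies: L→M; C→B; R→T.
Column's best replies: T→L; M→L; B→R.
Only (M, L) has each player best-responding; Nash payoffs (9, 5).
Sequential outcome (T, R) differs from the Nash profile (M, L).

no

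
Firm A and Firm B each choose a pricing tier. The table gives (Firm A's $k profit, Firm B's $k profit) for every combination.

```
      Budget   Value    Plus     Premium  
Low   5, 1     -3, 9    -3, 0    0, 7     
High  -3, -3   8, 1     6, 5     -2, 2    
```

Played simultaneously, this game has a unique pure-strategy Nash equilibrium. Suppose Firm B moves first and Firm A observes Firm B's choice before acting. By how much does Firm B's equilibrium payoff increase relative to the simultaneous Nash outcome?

Backward induction with Firm B moving first.
- Budget: Firm A compares 5, -3 and picks Low; Firm B would get 1.
- Value: Firm A compares -3, 8 and picks High; Firm B would get 1.
- Plus: Firm A compares -3, 6 and picks High; Firm B would get 5.
- Premium: Firm A compares 0, -2 and picks Low; Firm B would get 7.
Among 1, 1, 5, 7, the best is 7 at Premium. Subgame-perfect outcome: (Low, Premium) with payoffs (0, 7).
Now find the simultaneous Nash equilibrium.
Firm A's best replies: Budget→Low; Value→High; Plus→High; Premium→Low.
Firm B's best replies: Low→Value; High→Plus.
Only (High, Plus) has each player best-responding; Nash payoffs (6, 5).
Firm B's commitment gain: 7 − 5 = 2.

2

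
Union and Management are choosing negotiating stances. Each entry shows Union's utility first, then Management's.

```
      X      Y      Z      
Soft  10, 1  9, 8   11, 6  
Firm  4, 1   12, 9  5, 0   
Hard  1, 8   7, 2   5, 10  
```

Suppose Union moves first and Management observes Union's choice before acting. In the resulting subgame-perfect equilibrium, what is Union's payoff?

12

Work backward from Management's decision.
- Soft: Management compares 1, 8, 6 and picks Y; Union would get 9.
- Firm: Management compares 1, 9, 0 and picks Y; Union would get 12.
- Hard: Management compares 8, 2, 10 and picks Z; Union would get 5.
Maximizing over 9, 12, 5, Union chooses Firm. Subgame-perfect outcome: (Firm, Y) with payoffs (12, 9).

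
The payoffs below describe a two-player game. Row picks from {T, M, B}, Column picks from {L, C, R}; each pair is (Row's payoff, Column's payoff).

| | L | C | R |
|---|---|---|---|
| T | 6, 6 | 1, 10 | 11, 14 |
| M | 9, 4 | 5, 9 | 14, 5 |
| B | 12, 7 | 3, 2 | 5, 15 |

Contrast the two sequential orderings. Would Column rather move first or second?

second

If Row leads: Column's best replies are T→R, M→C, B→R; Row's induced payoffs 11, 5, 5; outcome (T, R), payoffs (11, 14).
If Column leads: Row's best replies are L→B, C→M, R→M; Column's induced payoffs 7, 9, 5; outcome (M, C), payoffs (5, 9).
Column gets 9 moving first and 14 moving second, so Column prefers to move second.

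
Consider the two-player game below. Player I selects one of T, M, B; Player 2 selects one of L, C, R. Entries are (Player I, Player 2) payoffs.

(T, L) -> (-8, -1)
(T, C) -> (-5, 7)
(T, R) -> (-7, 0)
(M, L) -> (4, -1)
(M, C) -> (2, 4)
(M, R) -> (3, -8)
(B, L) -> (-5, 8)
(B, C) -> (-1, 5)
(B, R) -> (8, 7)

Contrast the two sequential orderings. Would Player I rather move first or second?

second

If Player I leads: Player 2's best replies are T→C, M→C, B→L; Player I's induced payoffs -5, 2, -5; outcome (M, C), payoffs (2, 4).
If Player 2 leads: Player I's best replies are L→M, C→M, R→B; Player 2's induced payoffs -1, 4, 7; outcome (B, R), payoffs (8, 7).
Player I gets 2 moving first and 8 moving second, so Player I prefers to move second.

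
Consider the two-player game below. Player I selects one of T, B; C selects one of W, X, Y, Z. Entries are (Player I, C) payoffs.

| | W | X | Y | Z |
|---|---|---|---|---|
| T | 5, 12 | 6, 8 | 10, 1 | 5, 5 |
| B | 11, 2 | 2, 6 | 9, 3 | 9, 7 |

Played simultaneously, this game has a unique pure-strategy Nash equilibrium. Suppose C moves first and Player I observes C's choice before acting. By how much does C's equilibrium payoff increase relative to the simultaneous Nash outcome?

1

Solve by backward induction (C leads).
- W: Player I compares 5, 11 and picks B; C would get 2.
- X: Player I compares 6, 2 and picks T; C would get 8.
- Y: Player I compares 10, 9 and picks T; C would get 1.
- Z: Player I compares 5, 9 and picks B; C would get 7.
Among 2, 8, 1, 7, the best is 8 at X. Subgame-perfect outcome: (T, X) with payoffs (6, 8).
Now find the simultaneous Nash equilibrium.
Player I's best replies: W→B; X→T; Y→T; Z→B.
C's best replies: T→W; B→Z.
Only (B, Z) has each player best-responding; Nash payoffs (9, 7).
C's commitment gain: 8 − 7 = 1.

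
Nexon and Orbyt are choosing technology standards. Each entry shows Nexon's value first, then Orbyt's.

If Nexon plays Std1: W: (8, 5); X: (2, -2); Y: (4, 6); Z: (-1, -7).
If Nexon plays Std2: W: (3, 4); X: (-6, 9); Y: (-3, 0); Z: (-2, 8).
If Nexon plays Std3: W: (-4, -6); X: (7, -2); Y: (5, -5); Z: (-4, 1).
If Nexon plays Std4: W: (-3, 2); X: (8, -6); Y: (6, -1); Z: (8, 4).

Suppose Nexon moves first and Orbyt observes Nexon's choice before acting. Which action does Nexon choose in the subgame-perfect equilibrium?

Std4

Orbyt best-responds to each possible Nexon move:
- Std1: BR = Y, leader payoff 4.
- Std2: BR = X, leader payoff -6.
- Std3: BR = Z, leader payoff -4.
- Std4: BR = Z, leader payoff 8.
Maximizing over 4, -6, -4, 8, Nexon chooses Std4. Subgame-perfect outcome: (Std4, Z) with payoffs (8, 4).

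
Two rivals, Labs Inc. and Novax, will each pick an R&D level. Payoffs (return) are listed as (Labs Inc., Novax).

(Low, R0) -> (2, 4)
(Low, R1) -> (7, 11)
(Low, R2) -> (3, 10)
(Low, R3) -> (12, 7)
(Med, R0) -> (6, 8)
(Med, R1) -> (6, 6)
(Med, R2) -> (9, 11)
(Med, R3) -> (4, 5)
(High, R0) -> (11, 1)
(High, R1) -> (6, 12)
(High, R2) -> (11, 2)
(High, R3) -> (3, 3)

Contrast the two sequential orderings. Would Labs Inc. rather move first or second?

If Labs Inc. leads: Novax's best replies are Low→R1, Med→R2, High→R1; Labs Inc.'s induced payoffs 7, 9, 6; outcome (Med, R2), payoffs (9, 11).
If Novax leads: Labs Inc.'s best replies are R0→High, R1→Low, R2→High, R3→Low; Novax's induced payoffs 1, 11, 2, 7; outcome (Low, R1), payoffs (7, 11).
Labs Inc. gets 9 moving first and 7 moving second, so Labs Inc. prefers to move first.

first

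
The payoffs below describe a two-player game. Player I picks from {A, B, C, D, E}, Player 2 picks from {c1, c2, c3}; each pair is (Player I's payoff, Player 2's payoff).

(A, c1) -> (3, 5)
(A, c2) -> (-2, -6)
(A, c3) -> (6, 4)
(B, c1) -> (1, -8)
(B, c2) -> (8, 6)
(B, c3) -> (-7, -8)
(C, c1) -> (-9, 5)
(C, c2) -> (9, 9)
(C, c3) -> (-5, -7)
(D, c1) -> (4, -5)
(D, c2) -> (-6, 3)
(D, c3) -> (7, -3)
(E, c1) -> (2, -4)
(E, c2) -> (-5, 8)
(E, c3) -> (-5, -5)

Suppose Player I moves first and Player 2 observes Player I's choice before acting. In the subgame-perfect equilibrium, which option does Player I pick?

C

Solve by backward induction (Player I leads).
- A: BR = c1, leader payoff 3.
- B: BR = c2, leader payoff 8.
- C: BR = c2, leader payoff 9.
- D: BR = c2, leader payoff -6.
- E: BR = c2, leader payoff -5.
Maximizing over 3, 8, 9, -6, -5, Player I chooses C. Subgame-perfect outcome: (C, c2) with payoffs (9, 9).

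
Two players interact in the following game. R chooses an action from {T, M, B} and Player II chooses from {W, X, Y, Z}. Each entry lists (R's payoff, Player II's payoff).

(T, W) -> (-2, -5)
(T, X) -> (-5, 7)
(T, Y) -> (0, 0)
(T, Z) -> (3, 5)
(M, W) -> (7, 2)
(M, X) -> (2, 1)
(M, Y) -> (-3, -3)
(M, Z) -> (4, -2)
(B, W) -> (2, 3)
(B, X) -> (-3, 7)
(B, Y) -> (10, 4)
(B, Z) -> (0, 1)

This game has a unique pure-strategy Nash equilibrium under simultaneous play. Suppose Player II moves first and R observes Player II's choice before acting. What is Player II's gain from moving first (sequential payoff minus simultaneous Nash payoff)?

2

Backward induction with Player II moving first.
- W → R plays M (best of -2, 7, 2); Player II gets 2.
- X → R plays M (best of -5, 2, -3); Player II gets 1.
- Y → R plays B (best of 0, -3, 10); Player II gets 4.
- Z → R plays M (best of 3, 4, 0); Player II gets -2.
Player II's induced payoffs are 2, 1, 4, -2, so Player II commits to Y. Subgame-perfect outcome: (B, Y) with payoffs (10, 4).
Now find the simultaneous Nash equilibrium.
R's best replies: W→M; X→M; Y→B; Z→M.
Player II's best replies: T→X; M→W; B→X.
Only (M, W) has each player best-responding; Nash payoffs (7, 2).
Player II's commitment gain: 4 − 2 = 2.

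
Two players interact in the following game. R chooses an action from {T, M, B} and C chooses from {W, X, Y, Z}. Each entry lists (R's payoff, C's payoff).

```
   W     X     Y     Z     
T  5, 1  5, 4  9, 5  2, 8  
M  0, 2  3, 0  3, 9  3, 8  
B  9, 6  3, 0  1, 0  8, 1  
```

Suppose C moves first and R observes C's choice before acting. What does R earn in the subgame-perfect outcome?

9

Work backward from R's decision.
- W → R plays B (best of 5, 0, 9); C gets 6.
- X → R plays T (best of 5, 3, 3); C gets 4.
- Y → R plays T (best of 9, 3, 1); C gets 5.
- Z → R plays B (best of 2, 3, 8); C gets 1.
C's induced payoffs are 6, 4, 5, 1, so C commits to W. Subgame-perfect outcome: (B, W) with payoffs (9, 6).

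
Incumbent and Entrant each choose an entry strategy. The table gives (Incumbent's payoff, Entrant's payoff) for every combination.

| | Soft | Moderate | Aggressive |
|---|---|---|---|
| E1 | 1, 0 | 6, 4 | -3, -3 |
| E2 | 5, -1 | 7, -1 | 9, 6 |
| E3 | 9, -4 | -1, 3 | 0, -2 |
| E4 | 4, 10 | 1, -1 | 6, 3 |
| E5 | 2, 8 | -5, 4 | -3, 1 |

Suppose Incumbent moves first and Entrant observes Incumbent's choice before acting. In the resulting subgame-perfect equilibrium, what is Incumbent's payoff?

Solve by backward induction (Incumbent leads).
- E1: Entrant compares 0, 4, -3 and picks Moderate; Incumbent would get 6.
- E2: Entrant compares -1, -1, 6 and picks Aggressive; Incumbent would get 9.
- E3: Entrant compares -4, 3, -2 and picks Moderate; Incumbent would get -1.
- E4: Entrant compares 10, -1, 3 and picks Soft; Incumbent would get 4.
- E5: Entrant compares 8, 4, 1 and picks Soft; Incumbent would get 2.
Among 6, 9, -1, 4, 2, the best is 9 at E2. Subgame-perfect outcome: (E2, Aggressive) with payoffs (9, 6).

9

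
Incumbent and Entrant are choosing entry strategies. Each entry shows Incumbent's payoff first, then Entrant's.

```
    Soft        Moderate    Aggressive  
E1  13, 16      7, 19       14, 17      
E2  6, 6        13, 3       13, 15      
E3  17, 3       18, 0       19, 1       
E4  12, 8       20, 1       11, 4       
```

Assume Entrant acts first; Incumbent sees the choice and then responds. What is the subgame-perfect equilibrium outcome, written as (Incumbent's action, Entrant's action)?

Work backward from Incumbent's decision.
- Soft: Incumbent compares 13, 6, 17, 12 and picks E3; Entrant would get 3.
- Moderate: Incumbent compares 7, 13, 18, 20 and picks E4; Entrant would get 1.
- Aggressive: Incumbent compares 14, 13, 19, 11 and picks E3; Entrant would get 1.
Among 3, 1, 1, the best is 3 at Soft. Subgame-perfect outcome: (E3, Soft) with payoffs (17, 3).

(E3, Soft)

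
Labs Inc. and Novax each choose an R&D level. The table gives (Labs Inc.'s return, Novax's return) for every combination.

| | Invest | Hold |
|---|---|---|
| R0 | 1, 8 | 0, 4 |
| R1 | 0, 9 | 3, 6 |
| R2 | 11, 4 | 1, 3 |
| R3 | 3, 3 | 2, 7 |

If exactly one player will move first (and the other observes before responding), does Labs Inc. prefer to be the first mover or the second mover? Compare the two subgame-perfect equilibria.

first

If Labs Inc. leads: Novax's best replies are R0→Invest, R1→Invest, R2→Invest, R3→Hold; Labs Inc.'s induced payoffs 1, 0, 11, 2; outcome (R2, Invest), payoffs (11, 4).
If Novax leads: Labs Inc.'s best replies are Invest→R2, Hold→R1; Novax's induced payoffs 4, 6; outcome (R1, Hold), payoffs (3, 6).
Labs Inc. gets 11 moving first and 3 moving second, so Labs Inc. prefers to move first.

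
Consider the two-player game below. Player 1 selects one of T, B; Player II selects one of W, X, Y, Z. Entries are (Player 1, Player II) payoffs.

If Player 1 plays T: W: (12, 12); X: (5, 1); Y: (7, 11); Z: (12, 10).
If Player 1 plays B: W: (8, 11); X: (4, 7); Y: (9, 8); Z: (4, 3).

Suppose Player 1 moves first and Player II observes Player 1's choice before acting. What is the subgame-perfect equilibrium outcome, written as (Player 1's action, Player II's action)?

(T, W)

Work backward from Player II's decision.
- T: BR = W, leader payoff 12.
- B: BR = W, leader payoff 8.
Among 12, 8, the best is 12 at T. Subgame-perfect outcome: (T, W) with payoffs (12, 12).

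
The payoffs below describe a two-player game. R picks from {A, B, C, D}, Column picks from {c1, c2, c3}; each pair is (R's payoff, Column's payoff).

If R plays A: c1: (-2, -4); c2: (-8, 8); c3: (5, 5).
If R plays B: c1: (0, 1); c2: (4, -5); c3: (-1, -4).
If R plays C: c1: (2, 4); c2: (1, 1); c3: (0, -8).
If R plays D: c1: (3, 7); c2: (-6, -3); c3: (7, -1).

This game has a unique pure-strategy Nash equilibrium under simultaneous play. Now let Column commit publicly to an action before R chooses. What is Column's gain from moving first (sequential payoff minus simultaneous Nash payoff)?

0

Solve by backward induction (Column leads).
- c1 → R plays D (best of -2, 0, 2, 3); Column gets 7.
- c2 → R plays B (best of -8, 4, 1, -6); Column gets -5.
- c3 → R plays D (best of 5, -1, 0, 7); Column gets -1.
Maximizing over 7, -5, -1, Column chooses c1. Subgame-perfect outcome: (D, c1) with payoffs (3, 7).
Now find the simultaneous Nash equilibrium.
R's best replies: c1→D; c2→B; c3→D.
Column's best replies: A→c2; B→c1; C→c1; D→c1.
Only (D, c1) has each player best-responding; Nash payoffs (3, 7).
Column's commitment gain: 7 − 7 = 0.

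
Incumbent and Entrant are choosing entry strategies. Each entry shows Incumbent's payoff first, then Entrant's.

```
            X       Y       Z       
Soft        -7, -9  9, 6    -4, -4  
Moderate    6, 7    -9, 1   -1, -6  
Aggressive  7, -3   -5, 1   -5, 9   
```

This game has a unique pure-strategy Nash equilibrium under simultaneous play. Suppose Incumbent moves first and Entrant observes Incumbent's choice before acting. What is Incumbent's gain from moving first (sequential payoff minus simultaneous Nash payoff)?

0

Solve by backward induction (Incumbent leads).
- Soft: BR = Y, leader payoff 9.
- Moderate: BR = X, leader payoff 6.
- Aggressive: BR = Z, leader payoff -5.
Among 9, 6, -5, the best is 9 at Soft. Subgame-perfect outcome: (Soft, Y) with payoffs (9, 6).
For the simultaneous game, intersect best replies.
Incumbent's best replies: X→Aggressive; Y→Soft; Z→Moderate.
Entrant's best replies: Soft→Y; Moderate→X; Aggressive→Z.
Only (Soft, Y) has each player best-responding; Nash payoffs (9, 6).
Incumbent's commitment gain: 9 − 9 = 0.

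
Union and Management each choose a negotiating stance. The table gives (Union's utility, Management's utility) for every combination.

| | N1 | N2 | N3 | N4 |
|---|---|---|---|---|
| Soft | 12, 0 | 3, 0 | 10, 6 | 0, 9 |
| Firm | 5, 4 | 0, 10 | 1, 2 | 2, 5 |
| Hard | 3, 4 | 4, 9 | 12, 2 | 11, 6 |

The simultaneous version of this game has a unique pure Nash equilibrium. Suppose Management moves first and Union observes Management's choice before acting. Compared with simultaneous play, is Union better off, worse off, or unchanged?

Backward induction with Management moving first.
- N1: Union compares 12, 5, 3 and picks Soft; Management would get 0.
- N2: Union compares 3, 0, 4 and picks Hard; Management would get 9.
- N3: Union compares 10, 1, 12 and picks Hard; Management would get 2.
- N4: Union compares 0, 2, 11 and picks Hard; Management would get 6.
Maximizing over 0, 9, 2, 6, Management chooses N2. Subgame-perfect outcome: (Hard, N2) with payoffs (4, 9).
Now find the simultaneous Nash equilibrium.
Union's best replies: N1→Soft; N2→Hard; N3→Hard; N4→Hard.
Management's best replies: Soft→N4; Firm→N2; Hard→N2.
Only (Hard, N2) has each player best-responding; Nash payoffs (4, 9).
Union earns 4 sequentially versus 4 at the Nash outcome: unchanged.

unchanged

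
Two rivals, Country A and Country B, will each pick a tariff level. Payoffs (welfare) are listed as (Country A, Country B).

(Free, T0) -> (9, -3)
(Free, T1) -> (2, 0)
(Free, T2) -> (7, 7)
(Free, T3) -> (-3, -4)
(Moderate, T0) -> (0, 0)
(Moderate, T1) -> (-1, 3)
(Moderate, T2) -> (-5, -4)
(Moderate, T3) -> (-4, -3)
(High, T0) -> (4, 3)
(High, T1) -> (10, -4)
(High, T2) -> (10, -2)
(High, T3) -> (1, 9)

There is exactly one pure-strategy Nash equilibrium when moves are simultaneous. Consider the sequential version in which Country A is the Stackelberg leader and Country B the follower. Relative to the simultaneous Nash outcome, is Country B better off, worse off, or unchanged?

Work backward from Country B's decision.
- Free: Country B compares -3, 0, 7, -4 and picks T2; Country A would get 7.
- Moderate: Country B compares 0, 3, -4, -3 and picks T1; Country A would get -1.
- High: Country B compares 3, -4, -2, 9 and picks T3; Country A would get 1.
Among 7, -1, 1, the best is 7 at Free. Subgame-perfect outcome: (Free, T2) with payoffs (7, 7).
For the simultaneous game, intersect best replies.
Country A's best replies: T0→Free; T1→High; T2→High; T3→High.
Country B's best replies: Free→T2; Moderate→T1; High→T3.
Only (High, T3) has each player best-responding; Nash payoffs (1, 9).
Country B earns 7 sequentially versus 9 at the Nash outcome: worse off.

worse off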